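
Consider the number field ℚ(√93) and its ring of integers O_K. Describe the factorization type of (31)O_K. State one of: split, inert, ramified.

93 mod 4 = 1, hence disc K = 93 and O_K = ℤ[(1+√93)/2].
disc(K) = 93 = 31·3, so p = 31 is ramified.

ramified — (31) = 𝔭²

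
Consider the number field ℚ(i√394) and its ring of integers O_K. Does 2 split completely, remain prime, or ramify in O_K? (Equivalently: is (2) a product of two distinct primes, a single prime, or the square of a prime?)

p ramifies

d = -394 ≡ 2 (mod 4), so O_K = ℤ[√-394] and disc(K) = 4d = -1576.
Ramification test: 2 | -1576. The prime 2 ramifies in K.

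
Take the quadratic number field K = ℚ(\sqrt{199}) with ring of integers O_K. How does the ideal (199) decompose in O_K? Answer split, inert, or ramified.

ramified

d = 199 ≡ 3 (mod 4), so O_K = ℤ[√199] and disc(K) = 4d = 796.
199 divides disc(K) = 796, so 199 ramifies.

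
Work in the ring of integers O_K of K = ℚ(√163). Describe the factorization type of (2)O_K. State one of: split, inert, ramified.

Since 163 ≢ 1 mod 4, the ring of integers is ℤ[√163] with discriminant 4·163 = 652.
disc(K) = 652 = 2·326, so p = 2 is ramified.

p ramifies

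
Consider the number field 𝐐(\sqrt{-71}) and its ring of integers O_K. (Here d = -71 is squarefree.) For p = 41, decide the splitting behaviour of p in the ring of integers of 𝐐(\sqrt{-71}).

41 remains inert

-71 mod 4 = 1, hence disc K = -71 and O_K = ℤ[(1+√-71)/2].
41 ∤ -71, so 41 is unramified.
Compute (-71/41) via Euler: 11^((41-1)/2) mod 41 = 40, so (-71/41) = -1.
Legendre symbol -1 ⇒ 41 is inert.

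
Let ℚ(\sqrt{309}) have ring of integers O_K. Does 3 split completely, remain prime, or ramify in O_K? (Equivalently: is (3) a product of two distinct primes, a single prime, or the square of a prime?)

p ramifies

Since 309 ≡ 1 mod 4, the ring of integers is ℤ[(1+√309)/2] with discriminant 309.
disc(K) = 309 = 3·103, so p = 3 is ramified.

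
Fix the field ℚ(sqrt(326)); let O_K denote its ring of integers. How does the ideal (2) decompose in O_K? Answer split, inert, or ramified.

ramifies in O_K

326 mod 4 = 2, hence disc K = 4·326 = 1304 and O_K = ℤ[√326].
Ramification test: 2 | 1304. The prime 2 ramifies in K.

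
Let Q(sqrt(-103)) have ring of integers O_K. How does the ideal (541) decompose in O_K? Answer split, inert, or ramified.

splits completely

Since -103 ≡ 1 mod 4, the ring of integers is ℤ[(1+√-103)/2] with discriminant -103.
Since gcd(541, -103) = 1 the prime 541 does not ramify.
Legendre symbol by Euler's criterion: (-103/541) ≡ (-103)^270 ≡ 1 (mod 541), i.e. (-103/541) = 1.
Legendre symbol 1 ⇒ 541 is split.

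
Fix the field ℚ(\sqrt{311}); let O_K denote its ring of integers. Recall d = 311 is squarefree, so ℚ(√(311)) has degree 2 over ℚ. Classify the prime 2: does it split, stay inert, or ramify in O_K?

311 mod 4 = 3, hence disc K = 4·311 = 1244 and O_K = ℤ[√311].
2 divides disc(K) = 1244, so 2 ramifies.

p ramifies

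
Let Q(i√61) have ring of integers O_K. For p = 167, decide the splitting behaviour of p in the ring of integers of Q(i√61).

-61 mod 4 = 3, hence disc K = 4·(-61) = -244 and O_K = ℤ[√-61].
Since gcd(167, -244) = 1 the prime 167 does not ramify.
(-61/167) = 106^83 mod 167 = 166, giving Legendre symbol -1.
Legendre symbol -1 ⇒ 167 is inert.

p is inert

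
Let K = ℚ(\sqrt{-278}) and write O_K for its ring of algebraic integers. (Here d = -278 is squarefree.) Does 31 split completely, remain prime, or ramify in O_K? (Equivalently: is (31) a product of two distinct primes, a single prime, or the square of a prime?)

splits completely

d = -278 ≡ 2 (mod 4), so O_K = ℤ[√-278] and disc(K) = 4d = -1112.
31 ∤ -1112, so 31 is unramified.
Euler's criterion: (-278)^15 mod 31 = 1. Thus (-278|31) = 1.
Legendre symbol 1 ⇒ 31 is split.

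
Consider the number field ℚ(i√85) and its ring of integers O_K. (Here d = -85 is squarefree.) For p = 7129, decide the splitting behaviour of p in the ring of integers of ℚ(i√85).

inert

d = -85 ≡ 3 (mod 4), so O_K = ℤ[√-85] and disc(K) = 4d = -340.
7129 ∤ -340, so 7129 is unramified.
Euler's criterion: (-85)^3564 mod 7129 = 7128. Thus (-85|7129) = -1.
(-85/7129) = -1, so 7129 is inert.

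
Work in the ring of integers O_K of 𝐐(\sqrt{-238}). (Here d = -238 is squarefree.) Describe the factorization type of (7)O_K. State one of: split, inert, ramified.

ramifies in O_K

Since -238 ≢ 1 mod 4, the ring of integers is ℤ[√-238] with discriminant 4·(-238) = -952.
7 divides disc(K) = -952, so 7 ramifies.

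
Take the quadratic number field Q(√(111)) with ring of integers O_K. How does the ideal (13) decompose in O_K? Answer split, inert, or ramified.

111 mod 4 = 3, hence disc K = 4·111 = 444 and O_K = ℤ[√111].
Since gcd(13, 444) = 1 the prime 13 does not ramify.
Compute (111/13) via Euler: 7^((13-1)/2) mod 13 = 12, so (111/13) = -1.
d is a non-residue mod p, hence 13 remains inert in O_K.

inert — (13) stays prime in O_K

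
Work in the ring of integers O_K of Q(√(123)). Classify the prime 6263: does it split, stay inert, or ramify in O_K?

123 mod 4 = 3, hence disc K = 4·123 = 492 and O_K = ℤ[√123].
6263 ∤ 492, so 6263 is unramified.
Euler's criterion: 123^3131 mod 6263 = 1. Thus (123|6263) = 1.
Legendre symbol 1 ⇒ 6263 is split.

split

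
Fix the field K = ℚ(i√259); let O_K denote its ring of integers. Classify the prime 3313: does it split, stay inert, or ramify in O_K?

p is inert

-259 mod 4 = 1, hence disc K = -259 and O_K = ℤ[(1+√-259)/2].
3313 ∤ -259, so 3313 is unramified.
(-259/3313) = 3054^1656 mod 3313 = 3312, giving Legendre symbol -1.
d is a non-residue mod p, hence 3313 remains inert in O_K.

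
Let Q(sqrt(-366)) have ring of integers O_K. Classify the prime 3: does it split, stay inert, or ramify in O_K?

Since -366 ≢ 1 mod 4, the ring of integers is ℤ[√-366] with discriminant 4·(-366) = -1464.
disc(K) = -1464 = 3·(-488), so p = 3 is ramified.

ramified — (3) = 𝔭²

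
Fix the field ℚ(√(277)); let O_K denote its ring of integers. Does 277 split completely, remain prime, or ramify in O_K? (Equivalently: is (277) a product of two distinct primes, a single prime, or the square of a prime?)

277 mod 4 = 1, hence disc K = 277 and O_K = ℤ[(1+√277)/2].
Ramification test: 277 | 277. The prime 277 ramifies in K.

ramified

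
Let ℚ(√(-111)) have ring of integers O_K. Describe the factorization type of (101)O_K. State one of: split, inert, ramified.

101 remains inert

-111 mod 4 = 1, hence disc K = -111 and O_K = ℤ[(1+√-111)/2].
disc(K) = -111 is not divisible by 101; 101 is unramified.
Compute (-111/101) via Euler: 91^((101-1)/2) mod 101 = 100, so (-111/101) = -1.
d is a non-residue mod p, hence 101 remains inert in O_K.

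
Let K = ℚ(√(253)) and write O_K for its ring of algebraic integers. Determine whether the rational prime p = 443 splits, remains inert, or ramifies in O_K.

p splits

253 mod 4 = 1, hence disc K = 253 and O_K = ℤ[(1+√253)/2].
disc(K) = 253 is not divisible by 443; 443 is unramified.
Euler's criterion: 253^221 mod 443 = 1. Thus (253|443) = 1.
d is a quadratic residue mod p, hence 443 splits in O_K.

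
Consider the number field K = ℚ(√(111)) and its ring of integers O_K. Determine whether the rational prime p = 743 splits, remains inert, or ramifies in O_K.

d = 111 ≡ 3 (mod 4), so O_K = ℤ[√111] and disc(K) = 4d = 444.
Since gcd(743, 444) = 1 the prime 743 does not ramify.
Legendre symbol by Euler's criterion: (111/743) ≡ 111^371 ≡ 1 (mod 743), i.e. (111/743) = 1.
(111/743) = 1, so 743 splits.

split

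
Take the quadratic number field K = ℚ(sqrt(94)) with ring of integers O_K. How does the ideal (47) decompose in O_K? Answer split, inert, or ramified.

ramified

Since 94 ≢ 1 mod 4, the ring of integers is ℤ[√94] with discriminant 4·94 = 376.
47 divides disc(K) = 376, so 47 ramifies.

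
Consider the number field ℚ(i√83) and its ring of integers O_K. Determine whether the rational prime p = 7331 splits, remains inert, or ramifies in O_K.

split — (7331) = 𝔭₁𝔭₂ with 𝔭₁ ≠ 𝔭₂

d = -83 ≡ 1 (mod 4), so O_K = ℤ[(1+√-83)/2] and disc(K) = d = -83.
disc(K) = -83 is not divisible by 7331; 7331 is unramified.
Compute (-83/7331) via Euler: 7248^((7331-1)/2) mod 7331 = 1, so (-83/7331) = 1.
Legendre symbol 1 ⇒ 7331 is split.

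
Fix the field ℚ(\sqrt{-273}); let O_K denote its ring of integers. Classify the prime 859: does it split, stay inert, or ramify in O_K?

d = -273 ≡ 3 (mod 4), so O_K = ℤ[√-273] and disc(K) = 4d = -1092.
Since gcd(859, -1092) = 1 the prime 859 does not ramify.
Legendre symbol by Euler's criterion: (-273/859) ≡ (-273)^429 ≡ 1 (mod 859), i.e. (-273/859) = 1.
(-273/859) = 1, so 859 splits.

split — (859) = 𝔭₁𝔭₂ with 𝔭₁ ≠ 𝔭₂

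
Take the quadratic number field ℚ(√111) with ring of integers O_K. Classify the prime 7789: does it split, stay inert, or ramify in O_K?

Since 111 ≢ 1 mod 4, the ring of integers is ℤ[√111] with discriminant 4·111 = 444.
disc(K) = 444 is not divisible by 7789; 7789 is unramified.
Legendre symbol by Euler's criterion: (111/7789) ≡ 111^3894 ≡ 7788 (mod 7789), i.e. (111/7789) = -1.
d is a non-residue mod p, hence 7789 remains inert in O_K.

p is inert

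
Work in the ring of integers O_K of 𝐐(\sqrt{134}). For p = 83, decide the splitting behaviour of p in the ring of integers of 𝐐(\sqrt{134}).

d = 134 ≡ 2 (mod 4), so O_K = ℤ[√134] and disc(K) = 4d = 536.
83 ∤ 536, so 83 is unramified.
Legendre symbol by Euler's criterion: (134/83) ≡ 134^41 ≡ 1 (mod 83), i.e. (134/83) = 1.
d is a quadratic residue mod p, hence 83 splits in O_K.

split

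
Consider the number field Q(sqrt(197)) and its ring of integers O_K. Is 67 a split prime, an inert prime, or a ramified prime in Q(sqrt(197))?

inert

Since 197 ≡ 1 mod 4, the ring of integers is ℤ[(1+√197)/2] with discriminant 197.
disc(K) = 197 is not divisible by 67; 67 is unramified.
Compute (197/67) via Euler: 63^((67-1)/2) mod 67 = 66, so (197/67) = -1.
d is a non-residue mod p, hence 67 remains inert in O_K.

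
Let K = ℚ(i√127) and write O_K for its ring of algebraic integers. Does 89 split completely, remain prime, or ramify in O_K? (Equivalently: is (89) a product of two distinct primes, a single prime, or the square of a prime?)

inert — (89) stays prime in O_K

d = -127 ≡ 1 (mod 4), so O_K = ℤ[(1+√-127)/2] and disc(K) = d = -127.
disc(K) = -127 is not divisible by 89; 89 is unramified.
Compute (-127/89) via Euler: 51^((89-1)/2) mod 89 = 88, so (-127/89) = -1.
d is a non-residue mod p, hence 89 remains inert in O_K.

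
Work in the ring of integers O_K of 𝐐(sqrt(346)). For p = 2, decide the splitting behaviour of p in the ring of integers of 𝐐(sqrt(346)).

p ramifies

346 mod 4 = 2, hence disc K = 4·346 = 1384 and O_K = ℤ[√346].
disc(K) = 1384 = 2·692, so p = 2 is ramified.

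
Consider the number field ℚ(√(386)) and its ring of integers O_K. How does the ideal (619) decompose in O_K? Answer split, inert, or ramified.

619 splits in O_K

386 mod 4 = 2, hence disc K = 4·386 = 1544 and O_K = ℤ[√386].
619 ∤ 1544, so 619 is unramified.
Euler's criterion: 386^309 mod 619 = 1. Thus (386|619) = 1.
d is a quadratic residue mod p, hence 619 splits in O_K.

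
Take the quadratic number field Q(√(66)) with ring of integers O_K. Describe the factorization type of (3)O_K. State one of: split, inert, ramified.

ramified

66 mod 4 = 2, hence disc K = 4·66 = 264 and O_K = ℤ[√66].
3 divides disc(K) = 264, so 3 ramifies.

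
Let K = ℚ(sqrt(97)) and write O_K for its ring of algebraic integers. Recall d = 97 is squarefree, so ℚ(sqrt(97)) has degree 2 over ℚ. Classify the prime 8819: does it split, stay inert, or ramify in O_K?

97 mod 4 = 1, hence disc K = 97 and O_K = ℤ[(1+√97)/2].
disc(K) = 97 is not divisible by 8819; 8819 is unramified.
Euler's criterion: 97^4409 mod 8819 = 1. Thus (97|8819) = 1.
(97/8819) = 1, so 8819 splits.

8819 splits in O_K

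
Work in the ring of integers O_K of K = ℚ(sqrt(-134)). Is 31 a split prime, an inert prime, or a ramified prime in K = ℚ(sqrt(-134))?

31 remains inert

-134 mod 4 = 2, hence disc K = 4·(-134) = -536 and O_K = ℤ[√-134].
31 ∤ -536, so 31 is unramified.
Euler's criterion: (-134)^15 mod 31 = 30. Thus (-134|31) = -1.
Legendre symbol -1 ⇒ 31 is inert.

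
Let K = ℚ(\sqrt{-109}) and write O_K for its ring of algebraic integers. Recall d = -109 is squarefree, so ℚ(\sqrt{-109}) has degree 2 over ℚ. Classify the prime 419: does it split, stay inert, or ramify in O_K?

-109 mod 4 = 3, hence disc K = 4·(-109) = -436 and O_K = ℤ[√-109].
disc(K) = -436 is not divisible by 419; 419 is unramified.
Compute (-109/419) via Euler: 310^((419-1)/2) mod 419 = 1, so (-109/419) = 1.
(-109/419) = 1, so 419 splits.

split — (419) = 𝔭₁𝔭₂ with 𝔭₁ ≠ 𝔭₂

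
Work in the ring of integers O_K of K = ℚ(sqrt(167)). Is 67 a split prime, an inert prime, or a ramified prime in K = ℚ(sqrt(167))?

167 mod 4 = 3, hence disc K = 4·167 = 668 and O_K = ℤ[√167].
Since gcd(67, 668) = 1 the prime 67 does not ramify.
(167/67) = 33^33 mod 67 = 1, giving Legendre symbol 1.
(167/67) = 1, so 67 splits.

splits completely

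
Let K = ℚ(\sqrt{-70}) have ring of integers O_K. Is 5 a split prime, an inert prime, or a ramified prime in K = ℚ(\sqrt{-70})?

5 is ramified

Since -70 ≢ 1 mod 4, the ring of integers is ℤ[√-70] with discriminant 4·(-70) = -280.
Ramification test: 5 | -280. The prime 5 ramifies in K.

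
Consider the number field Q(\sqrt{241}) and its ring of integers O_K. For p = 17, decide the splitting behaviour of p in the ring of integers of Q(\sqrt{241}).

241 mod 4 = 1, hence disc K = 241 and O_K = ℤ[(1+√241)/2].
17 ∤ 241, so 17 is unramified.
Compute (241/17) via Euler: 3^((17-1)/2) mod 17 = 16, so (241/17) = -1.
d is a non-residue mod p, hence 17 remains inert in O_K.

remains prime (inert)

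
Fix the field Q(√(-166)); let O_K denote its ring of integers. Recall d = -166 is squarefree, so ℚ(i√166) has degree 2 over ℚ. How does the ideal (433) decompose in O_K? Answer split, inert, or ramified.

p is inert

-166 mod 4 = 2, hence disc K = 4·(-166) = -664 and O_K = ℤ[√-166].
disc(K) = -664 is not divisible by 433; 433 is unramified.
Euler's criterion: (-166)^216 mod 433 = 432. Thus (-166|433) = -1.
Legendre symbol -1 ⇒ 433 is inert.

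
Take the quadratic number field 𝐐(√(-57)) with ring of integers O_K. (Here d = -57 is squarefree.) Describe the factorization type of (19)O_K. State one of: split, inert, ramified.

ramifies in O_K

-57 mod 4 = 3, hence disc K = 4·(-57) = -228 and O_K = ℤ[√-57].
Ramification test: 19 | -228. The prime 19 ramifies in K.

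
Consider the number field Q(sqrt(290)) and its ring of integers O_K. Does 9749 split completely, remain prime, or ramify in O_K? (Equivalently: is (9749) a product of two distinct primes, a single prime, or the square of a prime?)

9749 remains inert

290 mod 4 = 2, hence disc K = 4·290 = 1160 and O_K = ℤ[√290].
disc(K) = 1160 is not divisible by 9749; 9749 is unramified.
Compute (290/9749) via Euler: 290^((9749-1)/2) mod 9749 = 9748, so (290/9749) = -1.
(290/9749) = -1, so 9749 is inert.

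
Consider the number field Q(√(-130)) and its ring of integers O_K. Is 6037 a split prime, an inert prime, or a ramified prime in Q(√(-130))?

-130 mod 4 = 2, hence disc K = 4·(-130) = -520 and O_K = ℤ[√-130].
6037 ∤ -520, so 6037 is unramified.
Legendre symbol by Euler's criterion: (-130/6037) ≡ (-130)^3018 ≡ 6036 (mod 6037), i.e. (-130/6037) = -1.
(-130/6037) = -1, so 6037 is inert.

remains prime (inert)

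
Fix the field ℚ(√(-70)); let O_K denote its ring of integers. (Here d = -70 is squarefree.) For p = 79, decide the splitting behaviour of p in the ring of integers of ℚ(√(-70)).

split

d = -70 ≡ 2 (mod 4), so O_K = ℤ[√-70] and disc(K) = 4d = -280.
79 ∤ -280, so 79 is unramified.
(-70/79) = 9^39 mod 79 = 1, giving Legendre symbol 1.
(-70/79) = 1, so 79 splits.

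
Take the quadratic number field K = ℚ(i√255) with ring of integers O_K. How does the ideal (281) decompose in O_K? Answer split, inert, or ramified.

-255 mod 4 = 1, hence disc K = -255 and O_K = ℤ[(1+√-255)/2].
disc(K) = -255 is not divisible by 281; 281 is unramified.
Legendre symbol by Euler's criterion: (-255/281) ≡ (-255)^140 ≡ 280 (mod 281), i.e. (-255/281) = -1.
d is a non-residue mod p, hence 281 remains inert in O_K.

281 remains inert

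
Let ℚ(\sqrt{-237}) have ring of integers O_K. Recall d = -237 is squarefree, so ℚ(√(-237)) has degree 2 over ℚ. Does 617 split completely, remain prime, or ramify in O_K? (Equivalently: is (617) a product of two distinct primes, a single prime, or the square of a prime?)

-237 mod 4 = 3, hence disc K = 4·(-237) = -948 and O_K = ℤ[√-237].
Since gcd(617, -948) = 1 the prime 617 does not ramify.
Legendre symbol by Euler's criterion: (-237/617) ≡ (-237)^308 ≡ 616 (mod 617), i.e. (-237/617) = -1.
Legendre symbol -1 ⇒ 617 is inert.

inert — (617) stays prime in O_K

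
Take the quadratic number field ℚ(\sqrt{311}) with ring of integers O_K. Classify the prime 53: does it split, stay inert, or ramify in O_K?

53 splits in O_K

311 mod 4 = 3, hence disc K = 4·311 = 1244 and O_K = ℤ[√311].
Since gcd(53, 1244) = 1 the prime 53 does not ramify.
Compute (311/53) via Euler: 46^((53-1)/2) mod 53 = 1, so (311/53) = 1.
d is a quadratic residue mod p, hence 53 splits in O_K.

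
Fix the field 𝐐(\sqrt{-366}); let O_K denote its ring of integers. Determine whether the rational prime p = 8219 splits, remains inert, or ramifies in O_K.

Since -366 ≢ 1 mod 4, the ring of integers is ℤ[√-366] with discriminant 4·(-366) = -1464.
8219 ∤ -1464, so 8219 is unramified.
Legendre symbol by Euler's criterion: (-366/8219) ≡ (-366)^4109 ≡ 1 (mod 8219), i.e. (-366/8219) = 1.
Legendre symbol 1 ⇒ 8219 is split.

splits completely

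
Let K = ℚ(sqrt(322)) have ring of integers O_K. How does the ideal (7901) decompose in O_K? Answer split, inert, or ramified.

d = 322 ≡ 2 (mod 4), so O_K = ℤ[√322] and disc(K) = 4d = 1288.
7901 ∤ 1288, so 7901 is unramified.
Euler's criterion: 322^3950 mod 7901 = 1. Thus (322|7901) = 1.
Legendre symbol 1 ⇒ 7901 is split.

split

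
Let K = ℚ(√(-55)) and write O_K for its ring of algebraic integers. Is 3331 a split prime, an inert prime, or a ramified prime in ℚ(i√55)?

d = -55 ≡ 1 (mod 4), so O_K = ℤ[(1+√-55)/2] and disc(K) = d = -55.
3331 ∤ -55, so 3331 is unramified.
Compute (-55/3331) via Euler: 3276^((3331-1)/2) mod 3331 = 1, so (-55/3331) = 1.
Legendre symbol 1 ⇒ 3331 is split.

splits completely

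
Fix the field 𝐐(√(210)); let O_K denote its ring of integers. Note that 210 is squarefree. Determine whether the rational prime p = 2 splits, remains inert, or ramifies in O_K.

Since 210 ≢ 1 mod 4, the ring of integers is ℤ[√210] with discriminant 4·210 = 840.
Ramification test: 2 | 840. The prime 2 ramifies in K.

2 is ramified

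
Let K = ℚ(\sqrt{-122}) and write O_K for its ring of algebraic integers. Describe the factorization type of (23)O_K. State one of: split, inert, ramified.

23 splits in O_K

-122 mod 4 = 2, hence disc K = 4·(-122) = -488 and O_K = ℤ[√-122].
disc(K) = -488 is not divisible by 23; 23 is unramified.
Euler's criterion: (-122)^11 mod 23 = 1. Thus (-122|23) = 1.
d is a quadratic residue mod p, hence 23 splits in O_K.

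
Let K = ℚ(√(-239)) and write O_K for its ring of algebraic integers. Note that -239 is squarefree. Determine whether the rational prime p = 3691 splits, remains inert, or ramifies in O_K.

d = -239 ≡ 1 (mod 4), so O_K = ℤ[(1+√-239)/2] and disc(K) = d = -239.
disc(K) = -239 is not divisible by 3691; 3691 is unramified.
Legendre symbol by Euler's criterion: (-239/3691) ≡ (-239)^1845 ≡ 3690 (mod 3691), i.e. (-239/3691) = -1.
d is a non-residue mod p, hence 3691 remains inert in O_K.

inert — (3691) stays prime in O_K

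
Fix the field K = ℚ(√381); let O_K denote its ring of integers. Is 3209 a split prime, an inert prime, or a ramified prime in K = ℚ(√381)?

381 mod 4 = 1, hence disc K = 381 and O_K = ℤ[(1+√381)/2].
Since gcd(3209, 381) = 1 the prime 3209 does not ramify.
Compute (381/3209) via Euler: 381^((3209-1)/2) mod 3209 = 3208, so (381/3209) = -1.
Legendre symbol -1 ⇒ 3209 is inert.

p is inert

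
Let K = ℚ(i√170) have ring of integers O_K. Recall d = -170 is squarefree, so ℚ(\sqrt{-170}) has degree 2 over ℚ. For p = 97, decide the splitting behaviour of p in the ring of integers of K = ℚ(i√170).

-170 mod 4 = 2, hence disc K = 4·(-170) = -680 and O_K = ℤ[√-170].
97 ∤ -680, so 97 is unramified.
Euler's criterion: (-170)^48 mod 97 = 1. Thus (-170|97) = 1.
(-170/97) = 1, so 97 splits.

split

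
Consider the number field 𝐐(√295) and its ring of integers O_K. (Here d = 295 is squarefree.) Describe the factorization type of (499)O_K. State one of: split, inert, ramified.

Since 295 ≢ 1 mod 4, the ring of integers is ℤ[√295] with discriminant 4·295 = 1180.
499 ∤ 1180, so 499 is unramified.
Compute (295/499) via Euler: 295^((499-1)/2) mod 499 = 498, so (295/499) = -1.
(295/499) = -1, so 499 is inert.

499 remains inert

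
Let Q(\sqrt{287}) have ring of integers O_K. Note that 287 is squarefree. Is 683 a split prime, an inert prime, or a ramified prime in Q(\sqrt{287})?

p splits

287 mod 4 = 3, hence disc K = 4·287 = 1148 and O_K = ℤ[√287].
Since gcd(683, 1148) = 1 the prime 683 does not ramify.
(287/683) = 287^341 mod 683 = 1, giving Legendre symbol 1.
Legendre symbol 1 ⇒ 683 is split.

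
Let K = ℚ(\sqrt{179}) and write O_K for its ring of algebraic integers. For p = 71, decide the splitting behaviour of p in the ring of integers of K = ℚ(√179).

splits completely

179 mod 4 = 3, hence disc K = 4·179 = 716 and O_K = ℤ[√179].
Since gcd(71, 716) = 1 the prime 71 does not ramify.
Euler's criterion: 179^35 mod 71 = 1. Thus (179|71) = 1.
d is a quadratic residue mod p, hence 71 splits in O_K.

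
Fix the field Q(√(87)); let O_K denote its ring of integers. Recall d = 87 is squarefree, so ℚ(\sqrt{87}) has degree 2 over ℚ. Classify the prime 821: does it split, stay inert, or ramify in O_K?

d = 87 ≡ 3 (mod 4), so O_K = ℤ[√87] and disc(K) = 4d = 348.
disc(K) = 348 is not divisible by 821; 821 is unramified.
Compute (87/821) via Euler: 87^((821-1)/2) mod 821 = 820, so (87/821) = -1.
Legendre symbol -1 ⇒ 821 is inert.

inert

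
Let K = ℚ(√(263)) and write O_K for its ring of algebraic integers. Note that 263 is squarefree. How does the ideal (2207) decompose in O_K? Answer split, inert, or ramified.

d = 263 ≡ 3 (mod 4), so O_K = ℤ[√263] and disc(K) = 4d = 1052.
disc(K) = 1052 is not divisible by 2207; 2207 is unramified.
Compute (263/2207) via Euler: 263^((2207-1)/2) mod 2207 = 2206, so (263/2207) = -1.
d is a non-residue mod p, hence 2207 remains inert in O_K.

p is inert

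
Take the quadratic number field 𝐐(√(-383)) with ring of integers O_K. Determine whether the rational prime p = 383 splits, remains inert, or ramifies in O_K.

383 is ramified

Since -383 ≡ 1 mod 4, the ring of integers is ℤ[(1+√-383)/2] with discriminant -383.
Ramification test: 383 | -383. The prime 383 ramifies in K.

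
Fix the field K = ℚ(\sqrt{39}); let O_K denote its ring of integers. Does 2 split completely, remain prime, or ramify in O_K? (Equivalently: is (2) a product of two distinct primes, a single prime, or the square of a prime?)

d = 39 ≡ 3 (mod 4), so O_K = ℤ[√39] and disc(K) = 4d = 156.
disc(K) = 156 = 2·78, so p = 2 is ramified.

ramified — (2) = 𝔭²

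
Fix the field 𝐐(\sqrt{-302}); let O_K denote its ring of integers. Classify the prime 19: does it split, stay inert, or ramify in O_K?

inert

-302 mod 4 = 2, hence disc K = 4·(-302) = -1208 and O_K = ℤ[√-302].
disc(K) = -1208 is not divisible by 19; 19 is unramified.
(-302/19) = 2^9 mod 19 = 18, giving Legendre symbol -1.
d is a non-residue mod p, hence 19 remains inert in O_K.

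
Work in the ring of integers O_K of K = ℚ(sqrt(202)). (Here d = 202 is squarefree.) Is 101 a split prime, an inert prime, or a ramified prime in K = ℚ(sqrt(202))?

p ramifies

Since 202 ≢ 1 mod 4, the ring of integers is ℤ[√202] with discriminant 4·202 = 808.
disc(K) = 808 = 101·8, so p = 101 is ramified.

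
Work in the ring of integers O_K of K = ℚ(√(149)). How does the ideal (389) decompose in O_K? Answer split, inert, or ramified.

remains prime (inert)

Since 149 ≡ 1 mod 4, the ring of integers is ℤ[(1+√149)/2] with discriminant 149.
disc(K) = 149 is not divisible by 389; 389 is unramified.
(149/389) = 149^194 mod 389 = 388, giving Legendre symbol -1.
(149/389) = -1, so 389 is inert.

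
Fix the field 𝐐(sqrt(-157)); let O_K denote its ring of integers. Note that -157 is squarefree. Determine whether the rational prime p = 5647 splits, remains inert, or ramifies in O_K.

d = -157 ≡ 3 (mod 4), so O_K = ℤ[√-157] and disc(K) = 4d = -628.
disc(K) = -628 is not divisible by 5647; 5647 is unramified.
Compute (-157/5647) via Euler: 5490^((5647-1)/2) mod 5647 = 1, so (-157/5647) = 1.
Legendre symbol 1 ⇒ 5647 is split.

5647 splits in O_K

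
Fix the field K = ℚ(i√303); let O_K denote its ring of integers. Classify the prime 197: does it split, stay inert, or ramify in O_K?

inert

-303 mod 4 = 1, hence disc K = -303 and O_K = ℤ[(1+√-303)/2].
disc(K) = -303 is not divisible by 197; 197 is unramified.
(-303/197) = 91^98 mod 197 = 196, giving Legendre symbol -1.
Legendre symbol -1 ⇒ 197 is inert.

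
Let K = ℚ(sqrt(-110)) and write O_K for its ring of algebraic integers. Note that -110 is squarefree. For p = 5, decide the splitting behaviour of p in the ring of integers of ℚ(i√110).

p ramifies

-110 mod 4 = 2, hence disc K = 4·(-110) = -440 and O_K = ℤ[√-110].
5 divides disc(K) = -440, so 5 ramifies.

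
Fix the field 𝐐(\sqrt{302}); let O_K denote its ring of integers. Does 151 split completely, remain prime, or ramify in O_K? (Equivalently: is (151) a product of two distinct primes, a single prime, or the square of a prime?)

p ramifies

302 mod 4 = 2, hence disc K = 4·302 = 1208 and O_K = ℤ[√302].
151 divides disc(K) = 1208, so 151 ramifies.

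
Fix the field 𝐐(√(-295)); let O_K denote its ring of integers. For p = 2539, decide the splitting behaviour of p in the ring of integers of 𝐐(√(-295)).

inert

Since -295 ≡ 1 mod 4, the ring of integers is ℤ[(1+√-295)/2] with discriminant -295.
disc(K) = -295 is not divisible by 2539; 2539 is unramified.
Compute (-295/2539) via Euler: 2244^((2539-1)/2) mod 2539 = 2538, so (-295/2539) = -1.
d is a non-residue mod p, hence 2539 remains inert in O_K.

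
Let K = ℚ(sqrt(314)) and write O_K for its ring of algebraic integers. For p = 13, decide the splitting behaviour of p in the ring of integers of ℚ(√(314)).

inert

d = 314 ≡ 2 (mod 4), so O_K = ℤ[√314] and disc(K) = 4d = 1256.
Since gcd(13, 1256) = 1 the prime 13 does not ramify.
(314/13) = 2^6 mod 13 = 12, giving Legendre symbol -1.
d is a non-residue mod p, hence 13 remains inert in O_K.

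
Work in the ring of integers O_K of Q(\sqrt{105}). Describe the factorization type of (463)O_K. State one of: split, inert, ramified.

Since 105 ≡ 1 mod 4, the ring of integers is ℤ[(1+√105)/2] with discriminant 105.
Since gcd(463, 105) = 1 the prime 463 does not ramify.
(105/463) = 105^231 mod 463 = 462, giving Legendre symbol -1.
(105/463) = -1, so 463 is inert.

inert — (463) stays prime in O_K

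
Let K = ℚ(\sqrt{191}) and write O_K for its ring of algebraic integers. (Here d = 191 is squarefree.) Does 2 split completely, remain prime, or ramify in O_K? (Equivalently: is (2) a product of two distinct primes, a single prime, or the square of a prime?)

ramified

191 mod 4 = 3, hence disc K = 4·191 = 764 and O_K = ℤ[√191].
Ramification test: 2 | 764. The prime 2 ramifies in K.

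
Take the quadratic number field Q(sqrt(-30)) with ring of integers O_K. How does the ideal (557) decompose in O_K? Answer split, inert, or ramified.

d = -30 ≡ 2 (mod 4), so O_K = ℤ[√-30] and disc(K) = 4d = -120.
Since gcd(557, -120) = 1 the prime 557 does not ramify.
Legendre symbol by Euler's criterion: (-30/557) ≡ (-30)^278 ≡ 556 (mod 557), i.e. (-30/557) = -1.
(-30/557) = -1, so 557 is inert.

inert — (557) stays prime in O_K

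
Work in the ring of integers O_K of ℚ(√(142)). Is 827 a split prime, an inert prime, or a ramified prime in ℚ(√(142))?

inert — (827) stays prime in O_K

d = 142 ≡ 2 (mod 4), so O_K = ℤ[√142] and disc(K) = 4d = 568.
disc(K) = 568 is not divisible by 827; 827 is unramified.
(142/827) = 142^413 mod 827 = 826, giving Legendre symbol -1.
Legendre symbol -1 ⇒ 827 is inert.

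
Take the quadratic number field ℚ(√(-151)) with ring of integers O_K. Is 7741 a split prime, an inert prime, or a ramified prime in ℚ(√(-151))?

split — (7741) = 𝔭₁𝔭₂ with 𝔭₁ ≠ 𝔭₂

d = -151 ≡ 1 (mod 4), so O_K = ℤ[(1+√-151)/2] and disc(K) = d = -151.
Since gcd(7741, -151) = 1 the prime 7741 does not ramify.
Euler's criterion: (-151)^3870 mod 7741 = 1. Thus (-151|7741) = 1.
(-151/7741) = 1, so 7741 splits.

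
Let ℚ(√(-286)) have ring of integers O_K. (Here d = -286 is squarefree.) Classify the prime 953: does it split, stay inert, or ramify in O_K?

d = -286 ≡ 2 (mod 4), so O_K = ℤ[√-286] and disc(K) = 4d = -1144.
953 ∤ -1144, so 953 is unramified.
(-286/953) = 667^476 mod 953 = 952, giving Legendre symbol -1.
(-286/953) = -1, so 953 is inert.

remains prime (inert)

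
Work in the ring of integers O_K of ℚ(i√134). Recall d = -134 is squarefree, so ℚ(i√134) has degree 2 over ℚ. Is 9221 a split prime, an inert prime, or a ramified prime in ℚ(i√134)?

d = -134 ≡ 2 (mod 4), so O_K = ℤ[√-134] and disc(K) = 4d = -536.
9221 ∤ -536, so 9221 is unramified.
Euler's criterion: (-134)^4610 mod 9221 = 1. Thus (-134|9221) = 1.
(-134/9221) = 1, so 9221 splits.

splits completely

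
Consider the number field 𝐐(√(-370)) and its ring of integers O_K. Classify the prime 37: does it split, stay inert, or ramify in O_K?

d = -370 ≡ 2 (mod 4), so O_K = ℤ[√-370] and disc(K) = 4d = -1480.
37 divides disc(K) = -1480, so 37 ramifies.

ramified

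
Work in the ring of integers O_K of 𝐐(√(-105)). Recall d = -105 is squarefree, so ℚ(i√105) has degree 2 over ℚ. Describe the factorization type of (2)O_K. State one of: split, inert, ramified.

d = -105 ≡ 3 (mod 4), so O_K = ℤ[√-105] and disc(K) = 4d = -420.
2 divides disc(K) = -420, so 2 ramifies.

p ramifies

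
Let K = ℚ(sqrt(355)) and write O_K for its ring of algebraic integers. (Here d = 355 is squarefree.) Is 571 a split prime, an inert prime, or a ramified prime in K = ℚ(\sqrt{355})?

inert — (571) stays prime in O_K

d = 355 ≡ 3 (mod 4), so O_K = ℤ[√355] and disc(K) = 4d = 1420.
571 ∤ 1420, so 571 is unramified.
Legendre symbol by Euler's criterion: (355/571) ≡ 355^285 ≡ 570 (mod 571), i.e. (355/571) = -1.
d is a non-residue mod p, hence 571 remains inert in O_K.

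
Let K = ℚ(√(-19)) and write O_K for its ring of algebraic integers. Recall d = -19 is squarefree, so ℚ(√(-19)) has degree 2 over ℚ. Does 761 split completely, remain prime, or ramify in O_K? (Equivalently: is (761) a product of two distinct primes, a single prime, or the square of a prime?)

-19 mod 4 = 1, hence disc K = -19 and O_K = ℤ[(1+√-19)/2].
Since gcd(761, -19) = 1 the prime 761 does not ramify.
(-19/761) = 742^380 mod 761 = 1, giving Legendre symbol 1.
Legendre symbol 1 ⇒ 761 is split.

split — (761) = 𝔭₁𝔭₂ with 𝔭₁ ≠ 𝔭₂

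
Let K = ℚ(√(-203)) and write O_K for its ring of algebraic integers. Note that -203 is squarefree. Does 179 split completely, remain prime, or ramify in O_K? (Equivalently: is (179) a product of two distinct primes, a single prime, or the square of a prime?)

d = -203 ≡ 1 (mod 4), so O_K = ℤ[(1+√-203)/2] and disc(K) = d = -203.
disc(K) = -203 is not divisible by 179; 179 is unramified.
Compute (-203/179) via Euler: 155^((179-1)/2) mod 179 = 1, so (-203/179) = 1.
d is a quadratic residue mod p, hence 179 splits in O_K.

p splits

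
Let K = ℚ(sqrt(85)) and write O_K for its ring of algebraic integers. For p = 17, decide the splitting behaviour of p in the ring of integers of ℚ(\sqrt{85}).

17 is ramified

Since 85 ≡ 1 mod 4, the ring of integers is ℤ[(1+√85)/2] with discriminant 85.
disc(K) = 85 = 17·5, so p = 17 is ramified.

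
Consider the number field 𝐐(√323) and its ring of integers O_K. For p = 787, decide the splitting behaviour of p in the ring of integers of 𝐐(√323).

323 mod 4 = 3, hence disc K = 4·323 = 1292 and O_K = ℤ[√323].
disc(K) = 1292 is not divisible by 787; 787 is unramified.
Compute (323/787) via Euler: 323^((787-1)/2) mod 787 = 786, so (323/787) = -1.
Legendre symbol -1 ⇒ 787 is inert.

remains prime (inert)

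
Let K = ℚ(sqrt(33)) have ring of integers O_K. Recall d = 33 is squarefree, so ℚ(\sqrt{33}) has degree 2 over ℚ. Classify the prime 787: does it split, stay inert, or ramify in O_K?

inert — (787) stays prime in O_K

Since 33 ≡ 1 mod 4, the ring of integers is ℤ[(1+√33)/2] with discriminant 33.
disc(K) = 33 is not divisible by 787; 787 is unramified.
Euler's criterion: 33^393 mod 787 = 786. Thus (33|787) = -1.
d is a non-residue mod p, hence 787 remains inert in O_K.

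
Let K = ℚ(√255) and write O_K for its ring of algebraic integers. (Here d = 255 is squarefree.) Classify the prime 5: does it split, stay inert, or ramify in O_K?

ramifies in O_K

Since 255 ≢ 1 mod 4, the ring of integers is ℤ[√255] with discriminant 4·255 = 1020.
5 divides disc(K) = 1020, so 5 ramifies.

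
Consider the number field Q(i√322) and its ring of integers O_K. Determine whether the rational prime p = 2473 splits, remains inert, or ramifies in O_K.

d = -322 ≡ 2 (mod 4), so O_K = ℤ[√-322] and disc(K) = 4d = -1288.
2473 ∤ -1288, so 2473 is unramified.
Euler's criterion: (-322)^1236 mod 2473 = 1. Thus (-322|2473) = 1.
(-322/2473) = 1, so 2473 splits.

p splits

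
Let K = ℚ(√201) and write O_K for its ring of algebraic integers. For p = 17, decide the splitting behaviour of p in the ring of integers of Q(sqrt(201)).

d = 201 ≡ 1 (mod 4), so O_K = ℤ[(1+√201)/2] and disc(K) = d = 201.
17 ∤ 201, so 17 is unramified.
Euler's criterion: 201^8 mod 17 = 16. Thus (201|17) = -1.
Legendre symbol -1 ⇒ 17 is inert.

inert — (17) stays prime in O_K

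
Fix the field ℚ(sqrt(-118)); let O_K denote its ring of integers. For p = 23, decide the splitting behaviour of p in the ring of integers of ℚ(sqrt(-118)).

Since -118 ≢ 1 mod 4, the ring of integers is ℤ[√-118] with discriminant 4·(-118) = -472.
disc(K) = -472 is not divisible by 23; 23 is unramified.
Euler's criterion: (-118)^11 mod 23 = 22. Thus (-118|23) = -1.
Legendre symbol -1 ⇒ 23 is inert.

23 remains inert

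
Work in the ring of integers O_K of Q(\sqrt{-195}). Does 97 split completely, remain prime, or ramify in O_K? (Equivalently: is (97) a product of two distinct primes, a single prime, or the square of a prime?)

Since -195 ≡ 1 mod 4, the ring of integers is ℤ[(1+√-195)/2] with discriminant -195.
disc(K) = -195 is not divisible by 97; 97 is unramified.
(-195/97) = 96^48 mod 97 = 1, giving Legendre symbol 1.
Legendre symbol 1 ⇒ 97 is split.

p splits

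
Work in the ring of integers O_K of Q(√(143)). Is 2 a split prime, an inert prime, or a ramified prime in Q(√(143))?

143 mod 4 = 3, hence disc K = 4·143 = 572 and O_K = ℤ[√143].
Ramification test: 2 | 572. The prime 2 ramifies in K.

ramified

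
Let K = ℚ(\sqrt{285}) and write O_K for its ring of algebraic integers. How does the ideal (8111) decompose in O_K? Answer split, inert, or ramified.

Since 285 ≡ 1 mod 4, the ring of integers is ℤ[(1+√285)/2] with discriminant 285.
Since gcd(8111, 285) = 1 the prime 8111 does not ramify.
Euler's criterion: 285^4055 mod 8111 = 8110. Thus (285|8111) = -1.
Legendre symbol -1 ⇒ 8111 is inert.

p is inert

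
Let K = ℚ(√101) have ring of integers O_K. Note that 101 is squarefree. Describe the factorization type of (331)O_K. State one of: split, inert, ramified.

inert

Since 101 ≡ 1 mod 4, the ring of integers is ℤ[(1+√101)/2] with discriminant 101.
disc(K) = 101 is not divisible by 331; 331 is unramified.
Euler's criterion: 101^165 mod 331 = 330. Thus (101|331) = -1.
(101/331) = -1, so 331 is inert.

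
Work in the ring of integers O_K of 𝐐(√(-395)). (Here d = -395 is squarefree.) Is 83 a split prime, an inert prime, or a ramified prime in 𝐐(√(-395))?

p is inert

d = -395 ≡ 1 (mod 4), so O_K = ℤ[(1+√-395)/2] and disc(K) = d = -395.
disc(K) = -395 is not divisible by 83; 83 is unramified.
Legendre symbol by Euler's criterion: (-395/83) ≡ (-395)^41 ≡ 82 (mod 83), i.e. (-395/83) = -1.
d is a non-residue mod p, hence 83 remains inert in O_K.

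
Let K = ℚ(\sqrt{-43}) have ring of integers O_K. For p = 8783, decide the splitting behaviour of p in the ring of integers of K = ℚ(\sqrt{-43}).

8783 splits in O_K

Since -43 ≡ 1 mod 4, the ring of integers is ℤ[(1+√-43)/2] with discriminant -43.
8783 ∤ -43, so 8783 is unramified.
Euler's criterion: (-43)^4391 mod 8783 = 1. Thus (-43|8783) = 1.
(-43/8783) = 1, so 8783 splits.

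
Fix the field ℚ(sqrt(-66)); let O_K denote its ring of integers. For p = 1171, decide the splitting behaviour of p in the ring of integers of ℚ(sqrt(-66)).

split — (1171) = 𝔭₁𝔭₂ with 𝔭₁ ≠ 𝔭₂

-66 mod 4 = 2, hence disc K = 4·(-66) = -264 and O_K = ℤ[√-66].
1171 ∤ -264, so 1171 is unramified.
Legendre symbol by Euler's criterion: (-66/1171) ≡ (-66)^585 ≡ 1 (mod 1171), i.e. (-66/1171) = 1.
Legendre symbol 1 ⇒ 1171 is split.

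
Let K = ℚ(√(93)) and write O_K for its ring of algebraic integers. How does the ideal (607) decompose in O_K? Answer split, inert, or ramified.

93 mod 4 = 1, hence disc K = 93 and O_K = ℤ[(1+√93)/2].
disc(K) = 93 is not divisible by 607; 607 is unramified.
(93/607) = 93^303 mod 607 = 1, giving Legendre symbol 1.
(93/607) = 1, so 607 splits.

607 splits in O_K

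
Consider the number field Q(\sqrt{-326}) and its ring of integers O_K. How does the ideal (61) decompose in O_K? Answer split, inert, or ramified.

remains prime (inert)

-326 mod 4 = 2, hence disc K = 4·(-326) = -1304 and O_K = ℤ[√-326].
disc(K) = -1304 is not divisible by 61; 61 is unramified.
Euler's criterion: (-326)^30 mod 61 = 60. Thus (-326|61) = -1.
d is a non-residue mod p, hence 61 remains inert in O_K.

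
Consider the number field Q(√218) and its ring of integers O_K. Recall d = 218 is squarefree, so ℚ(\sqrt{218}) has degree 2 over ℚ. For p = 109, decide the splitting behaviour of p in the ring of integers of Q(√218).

218 mod 4 = 2, hence disc K = 4·218 = 872 and O_K = ℤ[√218].
109 divides disc(K) = 872, so 109 ramifies.

109 is ramified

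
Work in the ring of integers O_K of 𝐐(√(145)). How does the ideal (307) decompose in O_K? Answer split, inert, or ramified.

splits completely

Since 145 ≡ 1 mod 4, the ring of integers is ℤ[(1+√145)/2] with discriminant 145.
Since gcd(307, 145) = 1 the prime 307 does not ramify.
Legendre symbol by Euler's criterion: (145/307) ≡ 145^153 ≡ 1 (mod 307), i.e. (145/307) = 1.
d is a quadratic residue mod p, hence 307 splits in O_K.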